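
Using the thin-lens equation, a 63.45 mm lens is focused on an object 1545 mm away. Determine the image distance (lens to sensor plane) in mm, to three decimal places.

66.167 mm

1/dᵢ = 1/f − 1/dₒ = 1/63.45 − 1/1545 = 0.0151132 mm⁻¹.
dᵢ = 1/0.0151132 ≈ 66.1674 mm.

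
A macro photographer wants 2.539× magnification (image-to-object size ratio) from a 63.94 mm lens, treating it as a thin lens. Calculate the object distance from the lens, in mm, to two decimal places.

With m = dᵢ/dₒ and 1/f = 1/dₒ + 1/dᵢ, substituting dᵢ = m·dₒ gives 1/f = (1 + 1/m)/dₒ, hence dₒ = f·(1 + 1/m).
dₒ = 63.94 × (1 + 1/2.539) = 63.94 × 1.39386 ≈ 89.123 mm.

89.12 mm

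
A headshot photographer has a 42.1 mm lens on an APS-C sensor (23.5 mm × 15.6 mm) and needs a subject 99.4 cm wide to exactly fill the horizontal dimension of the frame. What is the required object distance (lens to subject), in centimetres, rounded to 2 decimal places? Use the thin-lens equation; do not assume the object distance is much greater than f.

182.28 cm

W: 99.4 cm = 994 mm.
Magnification m = w/W = dᵢ/dₒ; combined with 1/f = 1/dₒ + 1/dᵢ this gives dₒ = f·(1 + W/w).
dₒ = 42.1 mm × (1 + 994/23.5) = 42.1 × 43.2979 ≈ 1822.840 mm = 182.284 cm.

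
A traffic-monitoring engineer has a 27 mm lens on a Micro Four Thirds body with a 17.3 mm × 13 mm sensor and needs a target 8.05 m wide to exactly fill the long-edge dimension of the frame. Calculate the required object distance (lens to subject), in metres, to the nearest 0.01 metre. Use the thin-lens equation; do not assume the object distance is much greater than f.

W: 8.05 m = 8050 mm.
Magnification m = w/W = dᵢ/dₒ; combined with 1/f = 1/dₒ + 1/dᵢ this gives dₒ = f·(1 + W/w).
dₒ = 27 mm × (1 + 8050/17.3) = 27 × 466.3179 ≈ 12590.584 mm = 12.5906 m.

12.59 m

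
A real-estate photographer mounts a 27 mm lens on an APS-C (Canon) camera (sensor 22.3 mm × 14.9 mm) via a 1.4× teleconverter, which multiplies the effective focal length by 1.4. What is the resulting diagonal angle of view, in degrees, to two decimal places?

Effective focal length f = 27 × 1.4 = 37.8 mm.
Sensor diagonal = √(22.3² + 14.9²) = √719.3000 ≈ 26.8198 mm.
α = 2·arctan(26.820 / (2 × 37.8)) = 2·arctan(0.35476) ≈ 39.0652°.

39.07°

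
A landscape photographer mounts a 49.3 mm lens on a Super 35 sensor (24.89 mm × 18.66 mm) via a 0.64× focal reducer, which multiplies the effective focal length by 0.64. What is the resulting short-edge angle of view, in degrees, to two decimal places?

Effective focal length f = 49.3 × 0.64 = 31.552 mm.
α = 2·arctan(18.66 / (2 × 31.552)) = 2·arctan(0.29570) ≈ 32.9461°.

32.95°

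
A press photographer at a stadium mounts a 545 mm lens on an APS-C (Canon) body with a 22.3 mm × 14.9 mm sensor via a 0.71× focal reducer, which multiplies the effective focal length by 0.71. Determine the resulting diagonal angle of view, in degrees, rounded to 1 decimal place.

4.0°

Effective focal length f = 545 × 0.71 = 386.95 mm.
Sensor diagonal = √(22.3² + 14.9²) = √719.3000 ≈ 26.8198 mm.
α = 2·arctan(26.820 / (2 × 386.95)) = 2·arctan(0.03466) ≈ 3.9696°.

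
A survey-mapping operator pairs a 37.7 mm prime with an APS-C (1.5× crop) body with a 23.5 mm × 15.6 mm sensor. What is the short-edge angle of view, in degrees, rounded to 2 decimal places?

Angle of view α = 2·arctan(h/2f) with h = 15.6 mm and f = 37.7 mm.
h/2f = 0.20690; arctan(0.20690) ≈ 11.6894°, so α ≈ 23.3787°.

23.38°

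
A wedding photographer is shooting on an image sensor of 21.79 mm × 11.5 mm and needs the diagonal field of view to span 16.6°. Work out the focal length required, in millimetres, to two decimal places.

84.45 mm

Sensor diagonal = √(21.79² + 11.5²) = √607.0541 ≈ 24.6385 mm.
From α = 2·arctan(d/2f) we get f = d / (2·tan(α/2)).
With d = 24.6385 mm and α/2 = 8.3°, tan(α/2) ≈ 0.14588, so f ≈ 24.6385 / 0.29177 ≈ 84.4453 mm.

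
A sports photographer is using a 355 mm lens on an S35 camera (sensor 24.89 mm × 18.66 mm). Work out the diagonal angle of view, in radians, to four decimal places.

0.0876 rad

Sensor diagonal = √(24.89² + 18.66²) = √967.7077 ≈ 31.1080 mm.
Angle of view α = 2·arctan(d/2f) with d = 31.1080 mm and f = 355 mm.
d/2f = 0.04381; arctan(0.04381) ≈ 0.0438 rad, so α ≈ 0.0876 rad.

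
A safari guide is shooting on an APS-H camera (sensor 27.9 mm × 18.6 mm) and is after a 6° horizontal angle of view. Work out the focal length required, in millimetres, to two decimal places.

From α = 2·arctan(w/2f) we get f = w / (2·tan(α/2)).
With w = 27.9 mm and α/2 = 3°, tan(α/2) ≈ 0.05241, so f ≈ 27.9 / 0.10482 ≈ 266.1819 mm.

266.18 mm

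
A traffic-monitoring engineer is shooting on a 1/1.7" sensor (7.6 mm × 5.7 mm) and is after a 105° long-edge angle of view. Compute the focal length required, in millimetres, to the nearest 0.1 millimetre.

From α = 2·arctan(w/2f) we get f = w / (2·tan(α/2)).
With w = 7.6 mm and α/2 = 52.5°, tan(α/2) ≈ 1.30323, so f ≈ 7.6 / 2.60645 ≈ 2.9158 mm.

2.9 mm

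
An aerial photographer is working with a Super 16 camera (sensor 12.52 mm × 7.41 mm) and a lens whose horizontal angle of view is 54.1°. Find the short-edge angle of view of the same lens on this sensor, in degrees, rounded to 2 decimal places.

From the horizontal AOV: f = 12.52 / (2·tan(27.05°)) = 12.52 / 1.02125 ≈ 12.2595 mm.
Short-edge AOV = 2·arctan(7.41 / (2 × 12.2595)) = 2·arctan(0.30222) ≈ 33.6312°.

33.63°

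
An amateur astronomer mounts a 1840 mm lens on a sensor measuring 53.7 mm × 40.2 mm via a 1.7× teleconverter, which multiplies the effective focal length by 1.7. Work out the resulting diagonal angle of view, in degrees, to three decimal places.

Effective focal length f = 1840 × 1.7 = 3128 mm.
Sensor diagonal = √(53.7² + 40.2²) = √4499.7300 ≈ 67.0800 mm.
α = 2·arctan(67.080 / (2 × 3128)) = 2·arctan(0.01072) ≈ 1.2287°.

1.229°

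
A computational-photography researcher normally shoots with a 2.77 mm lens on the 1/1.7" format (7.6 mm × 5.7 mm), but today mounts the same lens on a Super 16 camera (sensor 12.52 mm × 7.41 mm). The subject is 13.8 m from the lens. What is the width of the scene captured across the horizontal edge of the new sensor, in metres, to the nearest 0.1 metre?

62.4 m

The focal length stays 2.77 mm; the relevant sensor dimension is now w = 12.52 mm. Object distance dₒ = 13.8 m = 13800 mm.
Thin-lens field width W = w·(dₒ − f)/f = 12.52 × (13800 − 2.77)/2.77 ≈ 62361.487 mm = 62.3615 m.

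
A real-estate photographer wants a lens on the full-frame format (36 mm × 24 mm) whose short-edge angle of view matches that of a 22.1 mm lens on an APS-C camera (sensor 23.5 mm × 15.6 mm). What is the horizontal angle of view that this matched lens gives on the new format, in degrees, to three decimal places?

55.795°

Equal short-edge AOV ⇒ f₂ = f₁ · 24/15.6 = 22.1 × 1.53846 ≈ 34.0000 mm.
Horizontal AOV on the new format = 2·arctan(36 / (2 × 34.0000)) = 2·arctan(0.52941) ≈ 55.7945°.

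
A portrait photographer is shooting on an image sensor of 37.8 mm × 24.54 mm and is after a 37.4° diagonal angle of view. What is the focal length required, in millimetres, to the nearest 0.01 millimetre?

Sensor diagonal = √(37.8² + 24.54²) = √2031.0516 ≈ 45.0672 mm.
From α = 2·arctan(d/2f) we get f = d / (2·tan(α/2)).
With d = 45.0672 mm and α/2 = 18.7°, tan(α/2) ≈ 0.33848, so f ≈ 45.0672 / 0.67696 ≈ 66.5726 mm.

66.57 mm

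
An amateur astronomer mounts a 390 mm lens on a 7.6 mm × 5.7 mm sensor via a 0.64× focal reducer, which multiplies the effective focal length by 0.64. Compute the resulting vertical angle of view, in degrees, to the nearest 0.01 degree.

1.31°

Effective focal length f = 390 × 0.64 = 249.6 mm.
α = 2·arctan(5.7 / (2 × 249.6)) = 2·arctan(0.01142) ≈ 1.3084°.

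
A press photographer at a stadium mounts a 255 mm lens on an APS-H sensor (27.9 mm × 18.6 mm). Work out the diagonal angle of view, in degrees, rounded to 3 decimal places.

Sensor diagonal = √(27.9² + 18.6²) = √1124.3700 ≈ 33.5316 mm.
Angle of view α = 2·arctan(d/2f) with d = 33.5316 mm and f = 255 mm.
d/2f = 0.06575; arctan(0.06575) ≈ 3.7617°, so α ≈ 7.5234°.

7.523°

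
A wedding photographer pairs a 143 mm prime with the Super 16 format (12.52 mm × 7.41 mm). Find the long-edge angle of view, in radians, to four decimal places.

Angle of view α = 2·arctan(w/2f) with w = 12.52 mm and f = 143 mm.
w/2f = 0.04378; arctan(0.04378) ≈ 0.0437 rad, so α ≈ 0.0875 rad.

0.0875 rad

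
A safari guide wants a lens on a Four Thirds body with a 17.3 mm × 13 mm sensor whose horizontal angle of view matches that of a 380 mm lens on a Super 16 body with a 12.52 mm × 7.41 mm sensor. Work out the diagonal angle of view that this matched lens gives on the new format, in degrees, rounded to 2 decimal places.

Equal horizontal AOV ⇒ f₂ = f₁ · 17.3/12.52 = 380 × 1.38179 ≈ 525.0799 mm.
Sensor diagonal = √(17.3² + 13²) = √468.2900 ≈ 21.6400 mm.
Diagonal AOV on the new format = 2·arctan(21.6400 / (2 × 525.0799)) = 2·arctan(0.02061) ≈ 2.3610°.

2.36°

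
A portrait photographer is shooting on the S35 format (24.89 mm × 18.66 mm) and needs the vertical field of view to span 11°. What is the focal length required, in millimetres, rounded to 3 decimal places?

From α = 2·arctan(h/2f) we get f = h / (2·tan(α/2)).
With h = 18.66 mm and α/2 = 5.5°, tan(α/2) ≈ 0.09629, so f ≈ 18.66 / 0.19258 ≈ 96.8958 mm.

96.896 mm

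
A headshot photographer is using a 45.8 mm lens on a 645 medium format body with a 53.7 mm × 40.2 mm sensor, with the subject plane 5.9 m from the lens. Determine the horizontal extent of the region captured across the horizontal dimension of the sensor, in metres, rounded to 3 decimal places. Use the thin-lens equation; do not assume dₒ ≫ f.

6.864 m

dₒ: 5.9 m = 5900 mm.
Similar triangles through the lens centre give W/dₒ = w/dᵢ; with 1/f = 1/dₒ + 1/dᵢ this gives W = w·(dₒ − f)/f.
W = 53.7 mm × (5900 − 45.8) / 45.8 = 53.7 × 127.8210 ≈ 6863.986 mm = 6.86399 m.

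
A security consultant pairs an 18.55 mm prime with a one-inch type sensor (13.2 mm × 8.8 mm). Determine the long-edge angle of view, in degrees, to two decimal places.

Angle of view α = 2·arctan(w/2f) with w = 13.2 mm and f = 18.55 mm.
w/2f = 0.35580; arctan(0.35580) ≈ 19.5853°, so α ≈ 39.1706°.

39.17°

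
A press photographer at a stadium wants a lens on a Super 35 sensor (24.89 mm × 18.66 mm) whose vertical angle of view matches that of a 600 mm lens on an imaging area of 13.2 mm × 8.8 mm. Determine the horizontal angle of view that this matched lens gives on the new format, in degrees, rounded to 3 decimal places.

1.121°

Equal vertical AOV ⇒ f₂ = f₁ · 18.66/8.8 = 600 × 2.12045 ≈ 1272.2727 mm.
Horizontal AOV on the new format = 2·arctan(24.89 / (2 × 1272.2727)) = 2·arctan(0.00978) ≈ 1.1209°.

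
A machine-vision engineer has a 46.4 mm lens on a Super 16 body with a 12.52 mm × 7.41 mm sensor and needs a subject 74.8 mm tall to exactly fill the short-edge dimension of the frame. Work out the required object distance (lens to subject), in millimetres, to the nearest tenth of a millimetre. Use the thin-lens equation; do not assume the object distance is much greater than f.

514.8 mm

Magnification m = h/W = dᵢ/dₒ; combined with 1/f = 1/dₒ + 1/dᵢ this gives dₒ = f·(1 + W/h).
dₒ = 46.4 mm × (1 + 74.8/7.41) = 46.4 × 11.0945 ≈ 514.783 mm.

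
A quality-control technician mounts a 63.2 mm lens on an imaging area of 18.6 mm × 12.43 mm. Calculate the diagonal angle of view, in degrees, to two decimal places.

20.07°

Sensor diagonal = √(18.6² + 12.43²) = √500.4649 ≈ 22.3711 mm.
Angle of view α = 2·arctan(d/2f) with d = 22.3711 mm and f = 63.2 mm.
d/2f = 0.17699; arctan(0.17699) ≈ 10.0366°, so α ≈ 20.0733°.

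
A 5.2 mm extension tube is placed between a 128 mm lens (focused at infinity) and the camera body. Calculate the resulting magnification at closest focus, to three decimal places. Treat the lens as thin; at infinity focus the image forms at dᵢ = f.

0.041×

The tube moves the image plane from f to f + e, so dᵢ = 128 + 5.2 = 133.2 mm. Focus is achieved when 1/f = 1/dₒ + 1/dᵢ, giving dₒ = 1/(1/f − 1/(f+e)).
Magnification m = dᵢ/dₒ = (f+e)·(1/f − 1/(f+e)) = e/f = 5.2/128 ≈ 0.0406.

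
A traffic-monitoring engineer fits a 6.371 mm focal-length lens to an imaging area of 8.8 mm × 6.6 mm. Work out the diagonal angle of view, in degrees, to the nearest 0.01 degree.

81.61°

Sensor diagonal = √(8.8² + 6.6²) = √121.0000 ≈ 11.0000 mm.
Angle of view α = 2·arctan(d/2f) with d = 11.0000 mm and f = 6.371 mm.
d/2f = 0.86329; arctan(0.86329) ≈ 40.8036°, so α ≈ 81.6072°.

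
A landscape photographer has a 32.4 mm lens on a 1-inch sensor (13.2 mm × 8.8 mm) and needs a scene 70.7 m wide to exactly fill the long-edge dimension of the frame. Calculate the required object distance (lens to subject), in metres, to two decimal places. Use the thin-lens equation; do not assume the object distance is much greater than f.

173.57 m

W: 70.7 m = 70700 mm.
Magnification m = w/W = dᵢ/dₒ; combined with 1/f = 1/dₒ + 1/dᵢ this gives dₒ = f·(1 + W/w).
dₒ = 32.4 mm × (1 + 70700/13.2) = 32.4 × 5357.0606 ≈ 173568.764 mm = 173.569 m.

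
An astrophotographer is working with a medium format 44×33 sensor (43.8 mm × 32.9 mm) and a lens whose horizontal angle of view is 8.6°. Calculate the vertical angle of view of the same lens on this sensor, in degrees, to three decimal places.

6.465°

From the horizontal AOV: f = 43.8 / (2·tan(4.3°)) = 43.8 / 0.15038 ≈ 291.2607 mm.
Vertical AOV = 2·arctan(32.9 / (2 × 291.2607)) = 2·arctan(0.05648) ≈ 6.4651°.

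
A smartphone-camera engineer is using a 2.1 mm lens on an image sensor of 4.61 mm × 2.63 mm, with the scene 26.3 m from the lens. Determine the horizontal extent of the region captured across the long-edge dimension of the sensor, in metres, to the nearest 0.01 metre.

57.73 m

dₒ: 26.3 m = 26300 mm.
Similar triangles through the lens centre give W/dₒ = w/dᵢ; with 1/f = 1/dₒ + 1/dᵢ this gives W = w·(dₒ − f)/f.
W = 4.61 mm × (26300 − 2.1) / 2.1 = 4.61 × 12522.8095 ≈ 57730.152 mm = 57.7302 m.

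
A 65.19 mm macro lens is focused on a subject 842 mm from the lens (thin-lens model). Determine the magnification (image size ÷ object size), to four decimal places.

Thin lens: 1/f = 1/dₒ + 1/dᵢ → 1/dᵢ = 1/65.19 − 1/842 = 0.0141521 mm⁻¹, so dᵢ ≈ 70.6608 mm.
Magnification m = dᵢ/dₒ = 70.6608/842 ≈ 0.08392.

0.0839×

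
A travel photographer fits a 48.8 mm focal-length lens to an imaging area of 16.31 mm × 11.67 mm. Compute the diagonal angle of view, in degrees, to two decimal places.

23.22°

Sensor diagonal = √(16.31² + 11.67²) = √402.2050 ≈ 20.0550 mm.
Angle of view α = 2·arctan(d/2f) with d = 20.0550 mm and f = 48.8 mm.
d/2f = 0.20548; arctan(0.20548) ≈ 11.6116°, so α ≈ 23.2233°.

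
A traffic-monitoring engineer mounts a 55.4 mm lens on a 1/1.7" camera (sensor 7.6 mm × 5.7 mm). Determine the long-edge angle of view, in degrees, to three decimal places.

7.848°

Angle of view α = 2·arctan(w/2f) with w = 7.6 mm and f = 55.4 mm.
w/2f = 0.06859; arctan(0.06859) ≈ 3.9239°, so α ≈ 7.8478°.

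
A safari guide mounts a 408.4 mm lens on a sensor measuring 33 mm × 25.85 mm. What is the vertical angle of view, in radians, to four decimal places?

0.0633 rad

Angle of view α = 2·arctan(h/2f) with h = 25.85 mm and f = 408.4 mm.
h/2f = 0.03165; arctan(0.03165) ≈ 0.0316 rad, so α ≈ 0.0633 rad.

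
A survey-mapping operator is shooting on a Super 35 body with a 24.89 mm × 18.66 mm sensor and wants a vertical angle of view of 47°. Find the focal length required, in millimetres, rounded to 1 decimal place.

From α = 2·arctan(h/2f) we get f = h / (2·tan(α/2)).
With h = 18.66 mm and α/2 = 23.5°, tan(α/2) ≈ 0.43481, so f ≈ 18.66 / 0.86962 ≈ 21.4575 mm.

21.5 mm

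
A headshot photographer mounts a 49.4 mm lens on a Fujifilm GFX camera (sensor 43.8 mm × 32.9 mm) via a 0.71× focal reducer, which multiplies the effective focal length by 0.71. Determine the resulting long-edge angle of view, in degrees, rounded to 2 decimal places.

Effective focal length f = 49.4 × 0.71 = 35.074 mm.
α = 2·arctan(43.8 / (2 × 35.074)) = 2·arctan(0.62439) ≈ 63.9608°.

63.96°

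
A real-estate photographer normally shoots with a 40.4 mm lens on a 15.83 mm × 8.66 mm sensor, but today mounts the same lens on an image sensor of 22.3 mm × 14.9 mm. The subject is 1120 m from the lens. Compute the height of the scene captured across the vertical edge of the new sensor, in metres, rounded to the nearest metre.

413 m

The focal length stays 40.4 mm; the relevant sensor dimension is now h = 14.9 mm. Object distance dₒ = 1120 m = 1.12e+06 mm.
Thin-lens field height W = h·(dₒ − f)/f = 14.9 × (1.12e+06 − 40.4)/40.4 ≈ 413054.407 mm = 413.054 m.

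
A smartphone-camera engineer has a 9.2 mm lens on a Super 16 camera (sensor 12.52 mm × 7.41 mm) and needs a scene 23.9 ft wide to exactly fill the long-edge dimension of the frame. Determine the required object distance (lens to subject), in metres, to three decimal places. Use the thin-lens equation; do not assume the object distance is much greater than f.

W: 23.9 ft × 304.8 mm/ft = 7284.72 mm.
Magnification m = w/W = dᵢ/dₒ; combined with 1/f = 1/dₒ + 1/dᵢ this gives dₒ = f·(1 + W/w).
dₒ = 9.2 mm × (1 + 7284.72/12.52) = 9.2 × 582.8466 ≈ 5362.189 mm = 5.36219 m.

5.362 m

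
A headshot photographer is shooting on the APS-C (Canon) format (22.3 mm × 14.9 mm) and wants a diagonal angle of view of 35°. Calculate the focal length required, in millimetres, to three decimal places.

42.531 mm

Sensor diagonal = √(22.3² + 14.9²) = √719.3000 ≈ 26.8198 mm.
From α = 2·arctan(d/2f) we get f = d / (2·tan(α/2)).
With d = 26.8198 mm and α/2 = 17.5°, tan(α/2) ≈ 0.31530, so f ≈ 26.8198 / 0.63060 ≈ 42.5307 mm.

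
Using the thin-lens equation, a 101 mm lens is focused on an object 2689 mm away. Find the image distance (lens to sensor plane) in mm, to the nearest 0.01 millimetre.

1/dᵢ = 1/f − 1/dₒ = 1/101 − 1/2689 = 0.0095291 mm⁻¹.
dᵢ = 1/0.0095291 ≈ 104.9417 mm.

104.94 mm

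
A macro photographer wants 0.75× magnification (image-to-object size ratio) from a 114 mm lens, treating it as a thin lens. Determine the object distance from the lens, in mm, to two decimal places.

266.00 mm

With m = dᵢ/dₒ and 1/f = 1/dₒ + 1/dᵢ, substituting dᵢ = m·dₒ gives 1/f = (1 + 1/m)/dₒ, hence dₒ = f·(1 + 1/m).
dₒ = 114 × (1 + 1/0.75) = 114 × 2.33333 ≈ 266.000 mm.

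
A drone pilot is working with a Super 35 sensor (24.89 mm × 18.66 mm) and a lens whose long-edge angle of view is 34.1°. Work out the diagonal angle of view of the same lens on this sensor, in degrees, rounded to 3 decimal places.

41.944°

From the long-edge AOV: f = 24.89 / (2·tan(17.05°)) = 24.89 / 0.61337 ≈ 40.5791 mm.
Sensor diagonal = √(24.89² + 18.66²) = √967.7077 ≈ 31.1080 mm.
Diagonal AOV = 2·arctan(31.1080 / (2 × 40.5791)) = 2·arctan(0.38330) ≈ 41.9438°.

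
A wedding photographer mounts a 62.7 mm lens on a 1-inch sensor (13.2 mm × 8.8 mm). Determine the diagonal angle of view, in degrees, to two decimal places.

14.42°

Sensor diagonal = √(13.2² + 8.8²) = √251.6800 ≈ 15.8644 mm.
Angle of view α = 2·arctan(d/2f) with d = 15.8644 mm and f = 62.7 mm.
d/2f = 0.12651; arctan(0.12651) ≈ 7.2102°, so α ≈ 14.4204°.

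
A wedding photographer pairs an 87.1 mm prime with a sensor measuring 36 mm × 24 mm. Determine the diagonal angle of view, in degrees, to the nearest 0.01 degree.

Sensor diagonal = √(36² + 24²) = √1872.0000 ≈ 43.2666 mm.
Angle of view α = 2·arctan(d/2f) with d = 43.2666 mm and f = 87.1 mm.
d/2f = 0.24837; arctan(0.24837) ≈ 13.9485°, so α ≈ 27.8970°.

27.90°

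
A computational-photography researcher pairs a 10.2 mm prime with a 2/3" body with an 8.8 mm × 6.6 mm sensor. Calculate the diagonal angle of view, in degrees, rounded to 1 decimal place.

Sensor diagonal = √(8.8² + 6.6²) = √121.0000 ≈ 11.0000 mm.
Angle of view α = 2·arctan(d/2f) with d = 11.0000 mm and f = 10.2 mm.
d/2f = 0.53922; arctan(0.53922) ≈ 28.3342°, so α ≈ 56.6685°.

56.7°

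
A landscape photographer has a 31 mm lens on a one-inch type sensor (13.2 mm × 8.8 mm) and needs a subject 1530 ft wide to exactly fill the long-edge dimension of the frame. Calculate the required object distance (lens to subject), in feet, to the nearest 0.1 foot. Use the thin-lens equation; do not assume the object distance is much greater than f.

W: 1530 ft × 304.8 mm/ft = 466343.99 mm.
Magnification m = w/W = dᵢ/dₒ; combined with 1/f = 1/dₒ + 1/dᵢ this gives dₒ = f·(1 + W/w).
dₒ = 31 mm × (1 + 466344/13.2) = 31 × 35330.0898 ≈ 1095232.783 mm = 1095232.783/304.8 ft = 3593.28 ft.

3593.3 ft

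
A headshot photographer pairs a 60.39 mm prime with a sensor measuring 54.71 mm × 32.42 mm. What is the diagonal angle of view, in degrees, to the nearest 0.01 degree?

55.54°

Sensor diagonal = √(54.71² + 32.42²) = √4044.2405 ≈ 63.5943 mm.
Angle of view α = 2·arctan(d/2f) with d = 63.5943 mm and f = 60.39 mm.
d/2f = 0.52653; arctan(0.52653) ≈ 27.7682°, so α ≈ 55.5363°.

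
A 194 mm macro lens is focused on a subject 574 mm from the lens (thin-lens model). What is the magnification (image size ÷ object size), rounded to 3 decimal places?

0.511×

Thin lens: 1/f = 1/dₒ + 1/dᵢ → 1/dᵢ = 1/194 − 1/574 = 0.0034125 mm⁻¹, so dᵢ ≈ 293.0421 mm.
Magnification m = dᵢ/dₒ = 293.0421/574 ≈ 0.51053.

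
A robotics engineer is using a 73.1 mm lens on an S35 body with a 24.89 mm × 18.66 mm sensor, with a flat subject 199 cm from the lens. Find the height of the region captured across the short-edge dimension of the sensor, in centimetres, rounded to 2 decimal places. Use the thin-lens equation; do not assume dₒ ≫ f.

48.93 cm

dₒ: 199 cm = 1990 mm.
Similar triangles through the lens centre give W/dₒ = h/dᵢ; with 1/f = 1/dₒ + 1/dᵢ this gives W = h·(dₒ − f)/f.
W = 18.66 mm × (1990 − 73.1) / 73.1 = 18.66 × 26.2230 ≈ 489.321 mm = 48.9321 cm.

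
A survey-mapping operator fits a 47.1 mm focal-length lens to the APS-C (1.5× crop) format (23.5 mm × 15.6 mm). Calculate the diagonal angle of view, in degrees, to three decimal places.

Sensor diagonal = √(23.5² + 15.6²) = √795.6100 ≈ 28.2066 mm.
Angle of view α = 2·arctan(d/2f) with d = 28.2066 mm and f = 47.1 mm.
d/2f = 0.29943; arctan(0.29943) ≈ 16.6694°, so α ≈ 33.3388°.

33.339°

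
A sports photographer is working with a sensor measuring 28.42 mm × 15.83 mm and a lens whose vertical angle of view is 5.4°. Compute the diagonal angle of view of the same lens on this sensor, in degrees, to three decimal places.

From the vertical AOV: f = 15.83 / (2·tan(2.7°)) = 15.83 / 0.09432 ≈ 167.8372 mm.
Sensor diagonal = √(28.42² + 15.83²) = √1058.2853 ≈ 32.5313 mm.
Diagonal AOV = 2·arctan(32.5313 / (2 × 167.8372)) = 2·arctan(0.09691) ≈ 11.0709°.

11.071°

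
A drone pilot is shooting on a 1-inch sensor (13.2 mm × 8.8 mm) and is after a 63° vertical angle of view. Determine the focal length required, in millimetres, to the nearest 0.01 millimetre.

From α = 2·arctan(h/2f) we get f = h / (2·tan(α/2)).
With h = 8.8 mm and α/2 = 31.5°, tan(α/2) ≈ 0.61280, so f ≈ 8.8 / 1.22560 ≈ 7.1801 mm.

7.18 mm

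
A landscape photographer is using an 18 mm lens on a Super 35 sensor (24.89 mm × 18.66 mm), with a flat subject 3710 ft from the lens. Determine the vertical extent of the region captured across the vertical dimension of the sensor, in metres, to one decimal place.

1172.3 m

dₒ: 3710 ft × 304.8 mm/ft = 1130807.96 mm.
Similar triangles through the lens centre give W/dₒ = h/dᵢ; with 1/f = 1/dₒ + 1/dᵢ this gives W = h·(dₒ − f)/f.
W = 18.66 mm × (1.13081e+06 − 18) / 18 = 18.66 × 62821.6647 ≈ 1172252.262 mm = 1172.25 m.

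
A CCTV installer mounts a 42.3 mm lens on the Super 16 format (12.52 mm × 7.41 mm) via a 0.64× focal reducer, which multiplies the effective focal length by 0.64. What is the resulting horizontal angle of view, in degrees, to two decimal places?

26.04°

Effective focal length f = 42.3 × 0.64 = 27.072 mm.
α = 2·arctan(12.52 / (2 × 27.072)) = 2·arctan(0.23124) ≈ 26.0399°.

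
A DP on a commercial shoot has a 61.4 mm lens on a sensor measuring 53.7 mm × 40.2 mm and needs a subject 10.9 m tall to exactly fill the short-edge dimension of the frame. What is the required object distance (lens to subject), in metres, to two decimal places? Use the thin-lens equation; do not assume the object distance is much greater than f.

W: 10.9 m = 10900 mm.
Magnification m = h/W = dᵢ/dₒ; combined with 1/f = 1/dₒ + 1/dᵢ this gives dₒ = f·(1 + W/h).
dₒ = 61.4 mm × (1 + 10900/40.2) = 61.4 × 272.1443 ≈ 16709.659 mm = 16.7097 m.

16.71 m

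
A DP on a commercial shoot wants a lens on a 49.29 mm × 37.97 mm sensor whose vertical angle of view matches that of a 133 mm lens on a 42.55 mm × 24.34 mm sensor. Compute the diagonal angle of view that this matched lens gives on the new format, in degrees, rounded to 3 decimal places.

Equal vertical AOV ⇒ f₂ = f₁ · 37.97/24.34 = 133 × 1.55998 ≈ 207.4778 mm.
Sensor diagonal = √(49.29² + 37.97²) = √3871.2250 ≈ 62.2192 mm.
Diagonal AOV on the new format = 2·arctan(62.2192 / (2 × 207.4778)) = 2·arctan(0.14994) ≈ 17.0550°.

17.055°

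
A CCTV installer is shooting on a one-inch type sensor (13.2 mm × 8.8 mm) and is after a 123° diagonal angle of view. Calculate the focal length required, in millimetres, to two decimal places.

Sensor diagonal = √(13.2² + 8.8²) = √251.6800 ≈ 15.8644 mm.
From α = 2·arctan(d/2f) we get f = d / (2·tan(α/2)).
With d = 15.8644 mm and α/2 = 61.5°, tan(α/2) ≈ 1.84177, so f ≈ 15.8644 / 3.68354 ≈ 4.3068 mm.

4.31 mm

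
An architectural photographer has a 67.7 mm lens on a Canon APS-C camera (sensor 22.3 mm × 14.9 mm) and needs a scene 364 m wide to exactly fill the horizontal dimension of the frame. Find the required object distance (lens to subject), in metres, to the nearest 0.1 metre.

1105.1 m

W: 364 m = 364000 mm.
Magnification m = w/W = dᵢ/dₒ; combined with 1/f = 1/dₒ + 1/dᵢ this gives dₒ = f·(1 + W/w).
dₒ = 67.7 mm × (1 + 364000/22.3) = 67.7 × 16323.8700 ≈ 1105125.996 mm = 1105.13 m.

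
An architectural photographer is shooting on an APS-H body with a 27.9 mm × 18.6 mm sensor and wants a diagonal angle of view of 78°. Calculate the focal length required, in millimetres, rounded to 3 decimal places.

20.704 mm

Sensor diagonal = √(27.9² + 18.6²) = √1124.3700 ≈ 33.5316 mm.
From α = 2·arctan(d/2f) we get f = d / (2·tan(α/2)).
With d = 33.5316 mm and α/2 = 39°, tan(α/2) ≈ 0.80978, so f ≈ 33.5316 / 1.61957 ≈ 20.7041 mm.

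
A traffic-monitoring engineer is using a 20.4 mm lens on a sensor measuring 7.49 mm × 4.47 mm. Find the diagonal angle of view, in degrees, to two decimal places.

Sensor diagonal = √(7.49² + 4.47²) = √76.0810 ≈ 8.7224 mm.
Angle of view α = 2·arctan(d/2f) with d = 8.7224 mm and f = 20.4 mm.
d/2f = 0.21379; arctan(0.21379) ≈ 12.0673°, so α ≈ 24.1347°.

24.13°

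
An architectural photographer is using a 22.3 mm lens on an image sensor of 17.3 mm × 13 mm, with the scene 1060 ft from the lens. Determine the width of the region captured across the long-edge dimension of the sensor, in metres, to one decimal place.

250.6 m

dₒ: 1060 ft × 304.8 mm/ft = 323087.99 mm.
Similar triangles through the lens centre give W/dₒ = w/dᵢ; with 1/f = 1/dₒ + 1/dᵢ this gives W = w·(dₒ − f)/f.
W = 17.3 mm × (323088 − 22.3) / 22.3 = 17.3 × 14487.2507 ≈ 250629.436 mm = 250.629 m.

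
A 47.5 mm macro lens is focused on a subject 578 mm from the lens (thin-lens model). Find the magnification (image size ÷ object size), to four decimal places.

Thin lens: 1/f = 1/dₒ + 1/dᵢ → 1/dᵢ = 1/47.5 − 1/578 = 0.0193225 mm⁻¹, so dᵢ ≈ 51.7531 mm.
Magnification m = dᵢ/dₒ = 51.7531/578 ≈ 0.08954.

0.0895×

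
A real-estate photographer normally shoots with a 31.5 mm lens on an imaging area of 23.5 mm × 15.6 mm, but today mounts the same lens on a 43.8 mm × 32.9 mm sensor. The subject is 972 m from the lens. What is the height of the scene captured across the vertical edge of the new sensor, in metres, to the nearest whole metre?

The focal length stays 31.5 mm; the relevant sensor dimension is now h = 32.9 mm. Object distance dₒ = 972 m = 972000 mm.
Thin-lens field height W = h·(dₒ − f)/f = 32.9 × (972000 − 31.5)/31.5 ≈ 1015167.100 mm = 1015.17 m.

1015 m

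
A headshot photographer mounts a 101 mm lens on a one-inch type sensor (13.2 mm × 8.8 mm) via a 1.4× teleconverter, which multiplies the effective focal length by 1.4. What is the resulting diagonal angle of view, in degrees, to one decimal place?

6.4°

Effective focal length f = 101 × 1.4 = 141.4 mm.
Sensor diagonal = √(13.2² + 8.8²) = √251.6800 ≈ 15.8644 mm.
α = 2·arctan(15.864 / (2 × 141.4)) = 2·arctan(0.05610) ≈ 6.4216°.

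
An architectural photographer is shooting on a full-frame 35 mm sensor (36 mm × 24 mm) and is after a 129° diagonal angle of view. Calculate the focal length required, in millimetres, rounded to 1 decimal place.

10.3 mm

Sensor diagonal = √(36² + 24²) = √1872.0000 ≈ 43.2666 mm.
From α = 2·arctan(d/2f) we get f = d / (2·tan(α/2)).
With d = 43.2666 mm and α/2 = 64.5°, tan(α/2) ≈ 2.09654, so f ≈ 43.2666 / 4.19309 ≈ 10.3186 mm.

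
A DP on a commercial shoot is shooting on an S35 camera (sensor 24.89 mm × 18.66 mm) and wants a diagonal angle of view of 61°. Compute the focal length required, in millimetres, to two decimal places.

Sensor diagonal = √(24.89² + 18.66²) = √967.7077 ≈ 31.1080 mm.
From α = 2·arctan(d/2f) we get f = d / (2·tan(α/2)).
With d = 31.1080 mm and α/2 = 30.5°, tan(α/2) ≈ 0.58905, so f ≈ 31.1080 / 1.17809 ≈ 26.4055 mm.

26.41 mm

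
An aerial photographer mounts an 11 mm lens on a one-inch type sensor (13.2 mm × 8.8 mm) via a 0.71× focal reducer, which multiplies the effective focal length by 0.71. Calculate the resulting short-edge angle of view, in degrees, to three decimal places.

58.792°

Effective focal length f = 11 × 0.71 = 7.81 mm.
α = 2·arctan(8.8 / (2 × 7.81)) = 2·arctan(0.56338) ≈ 58.7921°.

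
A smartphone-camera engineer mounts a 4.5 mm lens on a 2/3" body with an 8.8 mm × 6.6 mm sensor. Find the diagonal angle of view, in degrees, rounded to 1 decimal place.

Sensor diagonal = √(8.8² + 6.6²) = √121.0000 ≈ 11.0000 mm.
Angle of view α = 2·arctan(d/2f) with d = 11.0000 mm and f = 4.5 mm.
d/2f = 1.22222; arctan(1.22222) ≈ 50.7106°, so α ≈ 101.4212°.

101.4°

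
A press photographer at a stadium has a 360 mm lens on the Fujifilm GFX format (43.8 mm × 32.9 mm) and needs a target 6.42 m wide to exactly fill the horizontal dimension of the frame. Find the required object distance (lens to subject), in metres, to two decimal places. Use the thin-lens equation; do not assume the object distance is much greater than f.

W: 6.42 m = 6420 mm.
Magnification m = w/W = dᵢ/dₒ; combined with 1/f = 1/dₒ + 1/dᵢ this gives dₒ = f·(1 + W/w).
dₒ = 360 mm × (1 + 6420/43.8) = 360 × 147.5753 ≈ 53127.123 mm = 53.1271 m.

53.13 m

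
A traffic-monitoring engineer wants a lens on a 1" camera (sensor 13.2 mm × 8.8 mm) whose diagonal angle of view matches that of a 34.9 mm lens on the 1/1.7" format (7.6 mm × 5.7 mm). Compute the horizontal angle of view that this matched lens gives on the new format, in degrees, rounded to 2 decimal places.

Sensor diagonal = √(7.6² + 5.7²) = √90.2500 ≈ 9.5000 mm.
Sensor diagonal = √(13.2² + 8.8²) = √251.6800 ≈ 15.8644 mm.
Equal diagonal AOV ⇒ f₂ = f₁ · 15.8644/9.5000 = 34.9 × 1.66994 ≈ 58.2809 mm.
Horizontal AOV on the new format = 2·arctan(13.2 / (2 × 58.2809)) = 2·arctan(0.11324) ≈ 12.9218°.

12.92°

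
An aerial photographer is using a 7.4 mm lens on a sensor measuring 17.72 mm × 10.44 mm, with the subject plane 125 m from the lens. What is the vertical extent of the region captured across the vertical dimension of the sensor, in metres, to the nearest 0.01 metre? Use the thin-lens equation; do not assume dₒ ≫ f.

dₒ: 125 m = 125000 mm.
Similar triangles through the lens centre give W/dₒ = h/dᵢ; with 1/f = 1/dₒ + 1/dᵢ this gives W = h·(dₒ − f)/f.
W = 10.44 mm × (125000 − 7.4) / 7.4 = 10.44 × 16890.8919 ≈ 176340.911 mm = 176.341 m.

176.34 m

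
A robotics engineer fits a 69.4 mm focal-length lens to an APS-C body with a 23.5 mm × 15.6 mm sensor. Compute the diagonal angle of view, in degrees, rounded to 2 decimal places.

Sensor diagonal = √(23.5² + 15.6²) = √795.6100 ≈ 28.2066 mm.
Angle of view α = 2·arctan(d/2f) with d = 28.2066 mm and f = 69.4 mm.
d/2f = 0.20322; arctan(0.20322) ≈ 11.4871°, so α ≈ 22.9741°.

22.97°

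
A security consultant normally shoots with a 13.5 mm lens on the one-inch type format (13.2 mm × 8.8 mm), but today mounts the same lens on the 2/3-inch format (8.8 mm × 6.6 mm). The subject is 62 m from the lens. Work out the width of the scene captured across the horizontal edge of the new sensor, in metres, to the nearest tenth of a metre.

The focal length stays 13.5 mm; the relevant sensor dimension is now w = 8.8 mm. Object distance dₒ = 62 m = 62000 mm.
Thin-lens field width W = w·(dₒ − f)/f = 8.8 × (62000 − 13.5)/13.5 ≈ 40406.015 mm = 40.406 m.

40.4 m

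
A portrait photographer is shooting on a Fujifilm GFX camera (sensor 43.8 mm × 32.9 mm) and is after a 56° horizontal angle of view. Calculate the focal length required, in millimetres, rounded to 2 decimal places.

From α = 2·arctan(w/2f) we get f = w / (2·tan(α/2)).
With w = 43.8 mm and α/2 = 28°, tan(α/2) ≈ 0.53171, so f ≈ 43.8 / 1.06342 ≈ 41.1879 mm.

41.19 mm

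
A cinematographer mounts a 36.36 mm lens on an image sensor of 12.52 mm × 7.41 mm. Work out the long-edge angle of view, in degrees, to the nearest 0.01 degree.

Angle of view α = 2·arctan(w/2f) with w = 12.52 mm and f = 36.36 mm.
w/2f = 0.17217; arctan(0.17217) ≈ 9.7687°, so α ≈ 19.5374°.

19.54°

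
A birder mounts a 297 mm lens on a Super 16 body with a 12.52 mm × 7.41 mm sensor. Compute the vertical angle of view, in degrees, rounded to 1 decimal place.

Angle of view α = 2·arctan(h/2f) with h = 7.41 mm and f = 297 mm.
h/2f = 0.01247; arctan(0.01247) ≈ 0.7147°, so α ≈ 1.4294°.

1.4°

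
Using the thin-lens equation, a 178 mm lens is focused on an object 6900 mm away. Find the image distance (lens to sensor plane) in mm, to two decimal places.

182.71 mm

1/dᵢ = 1/f − 1/dₒ = 1/178 − 1/6900 = 0.0054730 mm⁻¹.
dᵢ = 1/0.0054730 ≈ 182.7135 mm.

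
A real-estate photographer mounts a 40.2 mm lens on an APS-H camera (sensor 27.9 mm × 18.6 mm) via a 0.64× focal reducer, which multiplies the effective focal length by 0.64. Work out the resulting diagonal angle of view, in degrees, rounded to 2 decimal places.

Effective focal length f = 40.2 × 0.64 = 25.728 mm.
Sensor diagonal = √(27.9² + 18.6²) = √1124.3700 ≈ 33.5316 mm.
α = 2·arctan(33.532 / (2 × 25.728)) = 2·arctan(0.65166) ≈ 66.1811°.

66.18°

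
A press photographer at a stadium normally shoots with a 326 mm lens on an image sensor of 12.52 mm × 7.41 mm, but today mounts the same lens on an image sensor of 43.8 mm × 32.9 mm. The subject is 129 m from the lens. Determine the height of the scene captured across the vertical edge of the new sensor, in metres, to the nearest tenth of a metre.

The focal length stays 326 mm; the relevant sensor dimension is now h = 32.9 mm. Object distance dₒ = 129 m = 129000 mm.
Thin-lens field height W = h·(dₒ − f)/f = 32.9 × (129000 − 326)/326 ≈ 12985.812 mm = 12.9858 m.

13.0 m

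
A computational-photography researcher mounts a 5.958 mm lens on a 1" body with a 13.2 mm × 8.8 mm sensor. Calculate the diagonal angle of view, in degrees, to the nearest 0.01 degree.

Sensor diagonal = √(13.2² + 8.8²) = √251.6800 ≈ 15.8644 mm.
Angle of view α = 2·arctan(d/2f) with d = 15.8644 mm and f = 5.958 mm.
d/2f = 1.33135; arctan(1.33135) ≈ 53.0893°, so α ≈ 106.1785°.

106.18°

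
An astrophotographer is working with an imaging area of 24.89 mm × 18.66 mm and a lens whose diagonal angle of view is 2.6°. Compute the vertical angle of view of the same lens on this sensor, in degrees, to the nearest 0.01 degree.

1.56°

Sensor diagonal = √(24.89² + 18.66²) = √967.7077 ≈ 31.1080 mm.
From the diagonal AOV: f = 31.1080 / (2·tan(1.3°)) = 31.1080 / 0.04539 ≈ 685.4043 mm.
Vertical AOV = 2·arctan(18.66 / (2 × 685.4043)) = 2·arctan(0.01361) ≈ 1.5598°.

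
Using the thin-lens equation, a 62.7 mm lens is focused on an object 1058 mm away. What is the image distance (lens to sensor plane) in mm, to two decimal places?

66.65 mm

1/dᵢ = 1/f − 1/dₒ = 1/62.7 − 1/1058 = 0.0150038 mm⁻¹.
dᵢ = 1/0.0150038 ≈ 66.6499 mm.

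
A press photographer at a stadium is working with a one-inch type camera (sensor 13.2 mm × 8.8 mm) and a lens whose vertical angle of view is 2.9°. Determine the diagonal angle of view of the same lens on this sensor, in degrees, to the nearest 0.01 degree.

From the vertical AOV: f = 8.8 / (2·tan(1.45°)) = 8.8 / 0.05063 ≈ 173.8259 mm.
Sensor diagonal = √(13.2² + 8.8²) = √251.6800 ≈ 15.8644 mm.
Diagonal AOV = 2·arctan(15.8644 / (2 × 173.8259)) = 2·arctan(0.04563) ≈ 5.2255°.

5.23°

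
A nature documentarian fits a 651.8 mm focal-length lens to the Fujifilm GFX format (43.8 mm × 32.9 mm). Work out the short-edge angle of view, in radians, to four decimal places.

0.0505 rad

Angle of view α = 2·arctan(h/2f) with h = 32.9 mm and f = 651.8 mm.
h/2f = 0.02524; arctan(0.02524) ≈ 0.0252 rad, so α ≈ 0.0505 rad.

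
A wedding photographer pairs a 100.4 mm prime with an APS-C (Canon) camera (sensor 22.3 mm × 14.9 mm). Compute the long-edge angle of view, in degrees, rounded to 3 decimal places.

12.674°

Angle of view α = 2·arctan(w/2f) with w = 22.3 mm and f = 100.4 mm.
w/2f = 0.11106; arctan(0.11106) ≈ 6.3371°, so α ≈ 12.6741°.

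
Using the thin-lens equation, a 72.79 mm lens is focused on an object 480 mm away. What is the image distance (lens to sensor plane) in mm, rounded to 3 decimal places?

1/dᵢ = 1/f − 1/dₒ = 1/72.79 − 1/480 = 0.0116548 mm⁻¹.
dᵢ = 1/0.0116548 ≈ 85.8014 mm.

85.801 mm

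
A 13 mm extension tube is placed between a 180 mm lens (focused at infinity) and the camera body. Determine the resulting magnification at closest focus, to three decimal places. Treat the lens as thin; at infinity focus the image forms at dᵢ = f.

0.072×

The tube moves the image plane from f to f + e, so dᵢ = 180 + 13 = 193 mm. Focus is achieved when 1/f = 1/dₒ + 1/dᵢ, giving dₒ = 1/(1/f − 1/(f+e)).
Magnification m = dᵢ/dₒ = (f+e)·(1/f − 1/(f+e)) = e/f = 13/180 ≈ 0.0722.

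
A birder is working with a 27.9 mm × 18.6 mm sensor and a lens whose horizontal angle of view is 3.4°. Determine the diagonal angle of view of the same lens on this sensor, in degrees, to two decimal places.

4.09°

From the horizontal AOV: f = 27.9 / (2·tan(1.7°)) = 27.9 / 0.05936 ≈ 470.0244 mm.
Sensor diagonal = √(27.9² + 18.6²) = √1124.3700 ≈ 33.5316 mm.
Diagonal AOV = 2·arctan(33.5316 / (2 × 470.0244)) = 2·arctan(0.03567) ≈ 4.0858°.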